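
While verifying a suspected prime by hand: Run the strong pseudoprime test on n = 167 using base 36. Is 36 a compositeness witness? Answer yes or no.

no

n − 1 = 166 = 2^1 · 83, so s = 1 and d = 83.
Repeated squaring mod 167: 36^1 ≡ 36, 36^2 ≡ 127, 36^4 ≡ 97, 36^8 ≡ 57, 36^16 ≡ 76, 36^32 ≡ 98, 36^64 ≡ 85.
83 = 64 + 16 + 2 + 1, so 36^83 ≡ 85·76·127·36 ≡ 1 (mod 167).
x_0 = 36^83 mod 167 = 1.
x_0 = 1, so 36 is not a witness.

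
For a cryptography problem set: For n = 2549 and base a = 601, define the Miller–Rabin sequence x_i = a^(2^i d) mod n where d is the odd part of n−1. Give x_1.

n − 1 = 2548 = 2^2 · 637, so s = 2 and d = 637.
x_0 = 601^637 mod 2549 = 357.
x_1 = 357^2 mod 2549 = 2548.

2548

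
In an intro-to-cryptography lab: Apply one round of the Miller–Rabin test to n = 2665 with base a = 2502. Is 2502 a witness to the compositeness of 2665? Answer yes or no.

n − 1 = 2664 = 2^3 · 333, so s = 3 and d = 333.
x_0 = 2502^333 mod 2665 = 1682.
x_0 is neither 1 nor 2664, so continue squaring.
x_1 = 1682^2 mod 2665 = 1559.
x_2 = 1559^2 mod 2665 = 1.
x_2 = 1 but x_1 ≠ ±1, a nontrivial square root of 1 — 2502 is a witness and 2665 is composite.

yes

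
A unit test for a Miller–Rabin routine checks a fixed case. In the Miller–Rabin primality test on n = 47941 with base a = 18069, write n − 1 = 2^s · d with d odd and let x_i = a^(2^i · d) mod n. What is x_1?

n − 1 = 47940 = 2^2 · 11985, so s = 2 and d = 11985.
x_0 = 18069^11985 mod 47941 = 40135.
x_1 = 40135^2 mod 47941 = 625.

625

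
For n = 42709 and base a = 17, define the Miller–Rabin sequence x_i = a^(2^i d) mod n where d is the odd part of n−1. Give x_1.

42708

n − 1 = 42708 = 2^2 · 10677, so s = 2 and d = 10677.
x_0 = 17^10677 mod 42709 = 9357.
x_1 = 9357^2 mod 42709 = 42708.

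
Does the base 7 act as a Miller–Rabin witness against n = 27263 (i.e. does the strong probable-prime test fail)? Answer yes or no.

yes

n − 1 = 27262 = 2^1 · 13631, so s = 1 and d = 13631.
Repeated squaring mod 27263: 7^1 ≡ 7, 7^2 ≡ 49, 7^4 ≡ 2401, 7^8 ≡ 12308, 7^16 ≡ 13636, 7^32 ≡ 6836, 7^64 ≡ 2114, 7^128 ≡ 25127, 7^256 ≡ 9575, 7^512 ≡ 22419, 7^1024 ≡ 18156, 7^2048 ≡ 3403, 7^4096 ≡ 20897, 7^8192 ≡ 13138.
13631 = 8192 + 4096 + 1024 + 256 + 32 + 16 + 8 + 4 + 2 + 1, so 7^13631 ≡ 13138·20897·18156·9575·6836·13636·12308·2401·49·7 ≡ 6985 (mod 27263).
x_0 = 7^13631 mod 27263 = 6985.
x_0 ∉ {1, 27262} and s = 1, so 7 is a Miller–Rabin witness and 27263 is composite.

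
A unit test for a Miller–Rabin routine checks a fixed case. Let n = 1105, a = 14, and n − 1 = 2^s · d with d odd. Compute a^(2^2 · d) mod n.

n − 1 = 1104 = 2^4 · 69, so s = 4 and d = 69.
x_0 = 14^69 mod 1105 = 794.
x_1 = 794^2 mod 1105 = 586.
x_2 = 586^2 mod 1105 = 846.

846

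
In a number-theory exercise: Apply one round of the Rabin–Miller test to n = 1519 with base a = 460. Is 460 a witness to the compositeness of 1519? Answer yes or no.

no

n − 1 = 1518 = 2^1 · 759, so s = 1 and d = 759.
x_0 = 460^759 mod 1519 = 1518.
x_0 = 1518 ≡ −1, so 460 is not a witness.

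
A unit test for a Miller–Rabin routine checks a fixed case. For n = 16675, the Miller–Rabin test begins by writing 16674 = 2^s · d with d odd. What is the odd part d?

Halving: 16674 → 8337; 8337 is odd.
So 16674 = 2^1 · 8337.

8337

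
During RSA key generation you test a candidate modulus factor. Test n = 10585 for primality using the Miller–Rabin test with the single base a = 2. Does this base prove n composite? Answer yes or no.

yes

n − 1 = 10584 = 2^3 · 1323, so s = 3 and d = 1323.
x_0 = 2^1323 mod 10585 = 7958.
x_0 is neither 1 nor 10584, so continue squaring.
x_1 = 7958^2 mod 10585 = 10294.
x_2 = 10294^2 mod 10585 = 1.
x_2 = 1 but x_1 ≠ ±1, a nontrivial square root of 1 — 2 is a witness and 10585 is composite.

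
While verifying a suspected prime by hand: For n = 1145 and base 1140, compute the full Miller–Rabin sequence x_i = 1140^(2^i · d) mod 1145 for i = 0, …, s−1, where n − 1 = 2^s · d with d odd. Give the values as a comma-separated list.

n − 1 = 1144 = 2^3 · 143, so s = 3 and d = 143.
x_0 = 1140^143 mod 1145 = 495.
x_1 = 495^2 mod 1145 = 1140.
x_2 = 1140^2 mod 1145 = 25.

495, 1140, 25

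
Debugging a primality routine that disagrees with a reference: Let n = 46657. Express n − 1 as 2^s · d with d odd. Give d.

Halving: 46656 → 23328 → 11664 → 5832 → 2916 → 1458 → 729; 729 is odd.
So 46656 = 2^6 · 729.

729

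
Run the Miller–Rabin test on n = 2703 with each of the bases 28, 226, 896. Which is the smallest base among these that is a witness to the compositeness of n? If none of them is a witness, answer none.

28

n − 1 = 2702 = 2^1 · 1351, so s = 1 and d = 1351.
Base 28: x_0 = 28^1351 mod 2703 = 1414. x_0 ∉ {1, 2702} and s = 1, so 28 is a Miller–Rabin witness and 2703 is composite.
Base 226: x_0 = 226^1351 mod 2703 = 1132. x_0 ∉ {1, 2702} and s = 1, so 226 is a Miller–Rabin witness and 2703 is composite.
Base 896: x_0 = 896^1351 mod 2703 = 551. x_0 ∉ {1, 2702} and s = 1, so 896 is a Miller–Rabin witness and 2703 is composite.
The smallest witness among the given bases is 28.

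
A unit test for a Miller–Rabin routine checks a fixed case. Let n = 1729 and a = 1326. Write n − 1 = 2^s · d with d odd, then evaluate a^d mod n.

n − 1 = 1728 = 2^6 · 27, so s = 6 and d = 27.
Repeated squaring mod 1729: 1326^1 ≡ 1326, 1326^2 ≡ 1612, 1326^4 ≡ 1586, 1326^8 ≡ 1430, 1326^16 ≡ 1222.
27 = 16 + 8 + 2 + 1, so 1326^27 ≡ 1222·1430·1612·1326 ≡ 1196 (mod 1729).

1196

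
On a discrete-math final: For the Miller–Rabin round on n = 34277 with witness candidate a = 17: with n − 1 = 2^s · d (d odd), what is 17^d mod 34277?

n − 1 = 34276 = 2^2 · 8569, so s = 2 and d = 8569.
17^8569 mod 34277 = 24406.

24406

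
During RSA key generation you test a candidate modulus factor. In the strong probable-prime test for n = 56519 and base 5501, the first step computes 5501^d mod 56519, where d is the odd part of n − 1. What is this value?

1

n − 1 = 56518 = 2^1 · 28259, so s = 1 and d = 28259.
Repeated squaring mod 56519: 5501^1 ≡ 5501, 5501^2 ≡ 23336, 5501^4 ≡ 8331, 5501^8 ≡ 229, 5501^16 ≡ 52441, 5501^32 ≡ 13498, 5501^64 ≡ 35267, 5501^128 ≡ 4175, 5501^256 ≡ 22773, 5501^512 ≡ 47704, 5501^1024 ≡ 47119, 5501^2048 ≡ 20803, 5501^4096 ≡ 55345, 5501^8192 ≡ 21820, 5501^16384 ≡ 52863.
28259 = 16384 + 8192 + 2048 + 1024 + 512 + 64 + 32 + 2 + 1, so 5501^28259 ≡ 52863·21820·20803·47119·47704·35267·13498·23336·5501 ≡ 1 (mod 56519).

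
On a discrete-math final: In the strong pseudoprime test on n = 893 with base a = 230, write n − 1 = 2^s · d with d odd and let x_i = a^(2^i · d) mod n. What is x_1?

101

n − 1 = 892 = 2^2 · 223, so s = 2 and d = 223.
Repeated squaring mod 893: 230^1 ≡ 230, 230^2 ≡ 213, 230^4 ≡ 719, 230^8 ≡ 807, 230^16 ≡ 252, 230^32 ≡ 101, 230^64 ≡ 378, 230^128 ≡ 4.
223 = 128 + 64 + 16 + 8 + 4 + 2 + 1, so 230^223 ≡ 4·378·252·807·719·213·230 ≡ 299 (mod 893).
x_0 = 299.
x_1 = 299^2 mod 893 = 101.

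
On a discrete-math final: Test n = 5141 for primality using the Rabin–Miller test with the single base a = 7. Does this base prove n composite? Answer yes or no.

n − 1 = 5140 = 2^2 · 1285, so s = 2 and d = 1285.
x_0 = 7^1285 mod 5141 = 3432.
x_0 is neither 1 nor 5140, so continue squaring.
x_1 = 3432^2 mod 5141 = 593.
Reached i = s−1 = 1 without hitting −1: 7 is a Miller–Rabin witness and 5141 is composite.

yes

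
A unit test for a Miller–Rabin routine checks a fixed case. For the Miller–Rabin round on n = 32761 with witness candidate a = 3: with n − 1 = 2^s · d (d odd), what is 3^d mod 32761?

13395

n − 1 = 32760 = 2^3 · 4095, so s = 3 and d = 4095.
3^4095 mod 32761 = 13395.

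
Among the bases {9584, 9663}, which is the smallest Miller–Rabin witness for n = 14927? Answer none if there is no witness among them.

9584

n − 1 = 14926 = 2^1 · 7463, so s = 1 and d = 7463.
Base 9584: x_0 = 9584^7463 mod 14927 = 10609. x_0 ∉ {1, 14926} and s = 1, so 9584 is a Miller–Rabin witness and 14927 is composite.
Base 9663: x_0 = 9663^7463 mod 14927 = 4107. x_0 ∉ {1, 14926} and s = 1, so 9663 is a Miller–Rabin witness and 14927 is composite.
The smallest witness among the given bases is 9584.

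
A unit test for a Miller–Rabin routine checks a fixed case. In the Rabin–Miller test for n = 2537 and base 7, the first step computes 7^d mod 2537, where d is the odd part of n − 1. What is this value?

2531

n − 1 = 2536 = 2^3 · 317, so s = 3 and d = 317.
7^317 mod 2537 = 2531.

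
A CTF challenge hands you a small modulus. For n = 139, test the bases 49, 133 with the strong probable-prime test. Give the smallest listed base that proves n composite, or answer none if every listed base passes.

none

n − 1 = 138 = 2^1 · 69, so s = 1 and d = 69.
Base 49: x_0 = 49^69 mod 139 = 1. x_0 = 1, so 49 is not a witness.
Base 133: x_0 = 133^69 mod 139 = 138. x_0 = 138 ≡ −1, so 133 is not a witness.
No listed base is a witness for 139.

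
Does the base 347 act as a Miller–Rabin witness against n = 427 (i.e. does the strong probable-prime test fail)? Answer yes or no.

n − 1 = 426 = 2^1 · 213, so s = 1 and d = 213.
Repeated squaring mod 427: 347^1 ≡ 347, 347^2 ≡ 422, 347^4 ≡ 25, 347^8 ≡ 198, 347^16 ≡ 347, 347^32 ≡ 422, 347^64 ≡ 25, 347^128 ≡ 198.
213 = 128 + 64 + 16 + 4 + 1, so 347^213 ≡ 198·25·347·25·347 ≡ 400 (mod 427).
x_0 = 347^213 mod 427 = 400.
x_0 ∉ {1, 426} and s = 1, so 347 is a Miller–Rabin witness and 427 is composite.

yes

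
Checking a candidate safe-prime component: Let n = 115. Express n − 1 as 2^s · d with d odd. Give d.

Halving: 114 → 57; 57 is odd.
So 114 = 2^1 · 57.

57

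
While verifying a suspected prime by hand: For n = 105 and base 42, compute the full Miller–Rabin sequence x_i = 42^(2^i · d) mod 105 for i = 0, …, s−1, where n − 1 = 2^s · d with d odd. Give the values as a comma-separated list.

42, 84, 21

n − 1 = 104 = 2^3 · 13, so s = 3 and d = 13.
x_0 = 42^13 mod 105 = 42.
x_1 = 42^2 mod 105 = 84.
x_2 = 84^2 mod 105 = 21.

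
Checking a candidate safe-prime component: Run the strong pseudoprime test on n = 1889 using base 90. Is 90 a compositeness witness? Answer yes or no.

no

n − 1 = 1888 = 2^5 · 59, so s = 5 and d = 59.
x_0 = 90^59 mod 1889 = 1411.
x_0 is neither 1 nor 1888, so continue squaring.
x_1 = 1411^2 mod 1889 = 1804.
x_2 = 1804^2 mod 1889 = 1558.
x_3 = 1558^2 mod 1889 = 1888.
x_3 ≡ −1, so 90 is not a witness.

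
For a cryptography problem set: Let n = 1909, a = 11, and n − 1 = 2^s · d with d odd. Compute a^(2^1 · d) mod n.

n − 1 = 1908 = 2^2 · 477, so s = 2 and d = 477.
x_0 = 11^477 mod 1909 = 401.
x_1 = 401^2 mod 1909 = 445.

445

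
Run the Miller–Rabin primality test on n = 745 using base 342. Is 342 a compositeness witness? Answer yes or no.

n − 1 = 744 = 2^3 · 93, so s = 3 and d = 93.
x_0 = 342^93 mod 745 = 342.
x_0 is neither 1 nor 744, so continue squaring.
x_1 = 342^2 mod 745 = 744.
x_1 ≡ −1, so 342 is not a witness.

no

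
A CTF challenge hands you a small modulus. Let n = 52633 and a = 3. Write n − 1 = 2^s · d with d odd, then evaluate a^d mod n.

3604

n − 1 = 52632 = 2^3 · 6579, so s = 3 and d = 6579.
3^6579 mod 52633 = 3604.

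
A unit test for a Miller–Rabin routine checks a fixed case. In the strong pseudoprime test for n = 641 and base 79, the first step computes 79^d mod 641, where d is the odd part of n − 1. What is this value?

n − 1 = 640 = 2^7 · 5, so s = 7 and d = 5.
By repeated squaring, 79^5 ≡ 640 (mod 641).

640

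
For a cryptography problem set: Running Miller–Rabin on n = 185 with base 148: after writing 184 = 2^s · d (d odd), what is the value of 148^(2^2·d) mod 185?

n − 1 = 184 = 2^3 · 23, so s = 3 and d = 23.
x_0 = 148^23 mod 185 = 37.
x_1 = 37^2 mod 185 = 74.
x_2 = 74^2 mod 185 = 111.

111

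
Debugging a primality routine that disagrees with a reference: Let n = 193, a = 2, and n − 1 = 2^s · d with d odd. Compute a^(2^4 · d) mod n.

192

n − 1 = 192 = 2^6 · 3, so s = 6 and d = 3.
x_0 = 2^3 mod 193 = 8.
x_1 = 8^2 mod 193 = 64.
x_2 = 64^2 mod 193 = 43.
x_3 = 43^2 mod 193 = 112.
x_4 = 112^2 mod 193 = 192.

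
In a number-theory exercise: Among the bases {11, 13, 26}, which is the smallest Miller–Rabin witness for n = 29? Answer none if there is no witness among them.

none

n − 1 = 28 = 2^2 · 7, so s = 2 and d = 7.
Base 11: x_0 = 11^7 mod 29 = 12. x_0 is neither 1 nor 28, so continue squaring. x_1 = 12^2 mod 29 = 28. x_1 ≡ −1, so 11 is not a witness.
Base 13: x_0 = 13^7 mod 29 = 28. x_0 = 28 ≡ −1, so 13 is not a witness.
Base 26: x_0 = 26^7 mod 29 = 17. x_0 is neither 1 nor 28, so continue squaring. x_1 = 17^2 mod 29 = 28. x_1 ≡ −1, so 26 is not a witness.
No listed base is a witness for 29.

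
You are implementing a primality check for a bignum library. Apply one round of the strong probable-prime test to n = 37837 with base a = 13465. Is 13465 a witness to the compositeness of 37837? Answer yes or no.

n − 1 = 37836 = 2^2 · 9459, so s = 2 and d = 9459.
x_0 = 13465^9459 mod 37837 = 31227.
x_0 is neither 1 nor 37836, so continue squaring.
x_1 = 31227^2 mod 37837 = 28202.
Reached i = s−1 = 1 without hitting −1: 13465 is a Miller–Rabin witness and 37837 is composite.

yes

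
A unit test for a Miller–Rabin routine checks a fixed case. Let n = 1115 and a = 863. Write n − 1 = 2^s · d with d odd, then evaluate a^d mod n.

n − 1 = 1114 = 2^1 · 557, so s = 1 and d = 557.
863^557 mod 1115 = 943.

943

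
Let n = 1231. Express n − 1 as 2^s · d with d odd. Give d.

615

Halving: 1230 → 615; 615 is odd.
So 1230 = 2^1 · 615.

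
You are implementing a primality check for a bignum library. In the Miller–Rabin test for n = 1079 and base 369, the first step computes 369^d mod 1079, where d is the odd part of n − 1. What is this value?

944

n − 1 = 1078 = 2^1 · 539, so s = 1 and d = 539.
369^539 mod 1079 = 944.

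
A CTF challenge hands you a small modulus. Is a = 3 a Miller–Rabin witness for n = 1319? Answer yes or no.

no

n − 1 = 1318 = 2^1 · 659, so s = 1 and d = 659.
x_0 = 3^659 mod 1319 = 1.
x_0 = 1, so 3 is not a witness.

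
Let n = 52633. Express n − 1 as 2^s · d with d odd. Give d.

6579

Halving: 52632 → 26316 → 13158 → 6579; 6579 is odd.
So 52632 = 2^3 · 6579.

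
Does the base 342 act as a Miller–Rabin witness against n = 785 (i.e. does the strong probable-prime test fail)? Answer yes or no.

no

n − 1 = 784 = 2^4 · 49, so s = 4 and d = 49.
x_0 = 342^49 mod 785 = 342.
x_0 is neither 1 nor 784, so continue squaring.
x_1 = 342^2 mod 785 = 784.
x_1 ≡ −1, so 342 is not a witness.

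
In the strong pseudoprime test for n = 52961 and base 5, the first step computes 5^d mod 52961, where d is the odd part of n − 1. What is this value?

13416

n − 1 = 52960 = 2^5 · 1655, so s = 5 and d = 1655.
5^1655 mod 52961 = 13416.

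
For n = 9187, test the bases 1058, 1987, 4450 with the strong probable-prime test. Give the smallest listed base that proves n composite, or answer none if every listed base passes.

none

n − 1 = 9186 = 2^1 · 4593, so s = 1 and d = 4593.
Base 1058: x_0 = 1058^4593 mod 9187 = 9186. x_0 = 9186 ≡ −1, so 1058 is not a witness.
Base 1987: x_0 = 1987^4593 mod 9187 = 1. x_0 = 1, so 1987 is not a witness.
Base 4450: x_0 = 4450^4593 mod 9187 = 9186. x_0 = 9186 ≡ −1, so 4450 is not a witness.
No listed base is a witness for 9187.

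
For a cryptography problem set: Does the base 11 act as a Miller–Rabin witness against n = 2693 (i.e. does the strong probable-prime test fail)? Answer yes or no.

no

n − 1 = 2692 = 2^2 · 673, so s = 2 and d = 673.
x_0 = 11^673 mod 2693 = 2692.
x_0 = 2692 ≡ −1, so 11 is not a witness.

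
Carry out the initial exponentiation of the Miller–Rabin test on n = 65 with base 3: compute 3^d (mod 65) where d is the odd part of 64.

n − 1 = 64 = 2^6 · 1, so s = 6 and d = 1.
3^1 mod 65 = 3.

3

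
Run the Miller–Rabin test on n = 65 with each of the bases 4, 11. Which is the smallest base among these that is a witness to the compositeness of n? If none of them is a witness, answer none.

4

n − 1 = 64 = 2^6 · 1, so s = 6 and d = 1.
Base 4: x_0 = 4^1 mod 65 = 4. x_0 is neither 1 nor 64, so continue squaring. x_1 = 4^2 mod 65 = 16. x_2 = 16^2 mod 65 = 61. x_3 = 61^2 mod 65 = 16. x_4 = 16^2 mod 65 = 61. x_5 = 61^2 mod 65 = 16. Reached i = s−1 = 5 without hitting −1: 4 is a Miller–Rabin witness and 65 is composite.
Base 11: x_0 = 11^1 mod 65 = 11. x_0 is neither 1 nor 64, so continue squaring. x_1 = 11^2 mod 65 = 56. x_2 = 56^2 mod 65 = 16. x_3 = 16^2 mod 65 = 61. x_4 = 61^2 mod 65 = 16. x_5 = 16^2 mod 65 = 61. Reached i = s−1 = 5 without hitting −1: 11 is a Miller–Rabin witness and 65 is composite.
The smallest witness among the given bases is 4.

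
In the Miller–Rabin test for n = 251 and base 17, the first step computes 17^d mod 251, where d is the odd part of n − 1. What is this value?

n − 1 = 250 = 2^1 · 125, so s = 1 and d = 125.
Repeated squaring mod 251: 17^1 ≡ 17, 17^2 ≡ 38, 17^4 ≡ 189, 17^8 ≡ 79, 17^16 ≡ 217, 17^32 ≡ 152, 17^64 ≡ 12.
125 = 64 + 32 + 16 + 8 + 4 + 1, so 17^125 ≡ 12·152·217·79·189·17 ≡ 1 (mod 251).

1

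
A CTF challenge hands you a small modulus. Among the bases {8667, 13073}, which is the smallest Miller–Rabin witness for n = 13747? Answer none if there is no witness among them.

n − 1 = 13746 = 2^1 · 6873, so s = 1 and d = 6873.
Base 8667: x_0 = 8667^6873 mod 13747 = 1. x_0 = 1, so 8667 is not a witness.
Base 13073: x_0 = 13073^6873 mod 13747 = 2241. x_0 ∉ {1, 13746} and s = 1, so 13073 is a Miller–Rabin witness and 13747 is composite.
The smallest witness among the given bases is 13073.

13073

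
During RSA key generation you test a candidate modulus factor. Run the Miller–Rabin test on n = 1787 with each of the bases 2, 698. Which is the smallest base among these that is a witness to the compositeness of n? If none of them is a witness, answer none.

n − 1 = 1786 = 2^1 · 893, so s = 1 and d = 893.
Base 2: x_0 = 2^893 mod 1787 = 1786. x_0 = 1786 ≡ −1, so 2 is not a witness.
Base 698: x_0 = 698^893 mod 1787 = 1786. x_0 = 1786 ≡ −1, so 698 is not a witness.
No listed base is a witness for 1787.

none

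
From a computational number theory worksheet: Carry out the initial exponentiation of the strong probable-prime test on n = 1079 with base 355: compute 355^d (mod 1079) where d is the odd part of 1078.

907

n − 1 = 1078 = 2^1 · 539, so s = 1 and d = 539.
Repeated squaring mod 1079: 355^1 ≡ 355, 355^2 ≡ 861, 355^4 ≡ 48, 355^8 ≡ 146, 355^16 ≡ 815, 355^32 ≡ 640, 355^64 ≡ 659, 355^128 ≡ 523, 355^256 ≡ 542, 355^512 ≡ 276.
539 = 512 + 16 + 8 + 2 + 1, so 355^539 ≡ 276·815·146·861·355 ≡ 907 (mod 1079).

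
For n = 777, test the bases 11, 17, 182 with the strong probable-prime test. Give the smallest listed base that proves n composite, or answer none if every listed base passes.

11

n − 1 = 776 = 2^3 · 97, so s = 3 and d = 97.
Base 11: x_0 = 11^97 mod 777 = 11. x_0 is neither 1 nor 776, so continue squaring. x_1 = 11^2 mod 777 = 121. x_2 = 121^2 mod 777 = 655. Reached i = s−1 = 2 without hitting −1: 11 is a Miller–Rabin witness and 777 is composite.
Base 17: x_0 = 17^97 mod 777 = 59. x_0 is neither 1 nor 776, so continue squaring. x_1 = 59^2 mod 777 = 373. x_2 = 373^2 mod 777 = 46. Reached i = s−1 = 2 without hitting −1: 17 is a Miller–Rabin witness and 777 is composite.
Base 182: x_0 = 182^97 mod 777 = 329. x_0 is neither 1 nor 776, so continue squaring. x_1 = 329^2 mod 777 = 238. x_2 = 238^2 mod 777 = 700. Reached i = s−1 = 2 without hitting −1: 182 is a Miller–Rabin witness and 777 is composite.
The smallest witness among the given bases is 11.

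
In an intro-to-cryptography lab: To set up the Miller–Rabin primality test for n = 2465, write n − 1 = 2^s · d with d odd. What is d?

77

Halving: 2464 → 1232 → 616 → 308 → 154 → 77; 77 is odd.
So 2464 = 2^5 · 77.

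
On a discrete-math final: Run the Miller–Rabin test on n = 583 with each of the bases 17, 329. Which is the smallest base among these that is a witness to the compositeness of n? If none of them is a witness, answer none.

n − 1 = 582 = 2^1 · 291, so s = 1 and d = 291.
Base 17: x_0 = 17^291 mod 583 = 358. x_0 ∉ {1, 582} and s = 1, so 17 is a Miller–Rabin witness and 583 is composite.
Base 329: x_0 = 329^291 mod 583 = 461. x_0 ∉ {1, 582} and s = 1, so 329 is a Miller–Rabin witness and 583 is composite.
The smallest witness among the given bases is 17.

17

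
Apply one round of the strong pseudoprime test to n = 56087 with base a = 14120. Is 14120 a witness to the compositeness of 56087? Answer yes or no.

n − 1 = 56086 = 2^1 · 28043, so s = 1 and d = 28043.
Repeated squaring mod 56087: 14120^1 ≡ 14120, 14120^2 ≡ 41202, 14120^4 ≡ 19575, 14120^8 ≡ 50328, 14120^16 ≡ 18664, 14120^32 ≡ 44626, 14120^64 ≡ 54854, 14120^128 ≡ 5940, 14120^256 ≡ 4877, 14120^512 ≡ 4241, 14120^1024 ≡ 38241, 14120^2048 ≡ 17730, 14120^4096 ≡ 41352, 14120^8192 ≡ 7448, 14120^16384 ≡ 2661.
28043 = 16384 + 8192 + 2048 + 1024 + 256 + 128 + 8 + 2 + 1, so 14120^28043 ≡ 2661·7448·17730·38241·4877·5940·50328·41202·14120 ≡ 1 (mod 56087).
x_0 = 14120^28043 mod 56087 = 1.
x_0 = 1, so 14120 is not a witness.

no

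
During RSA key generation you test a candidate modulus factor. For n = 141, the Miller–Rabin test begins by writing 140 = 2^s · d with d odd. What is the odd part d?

Halving: 140 → 70 → 35; 35 is odd.
So 140 = 2^2 · 35.

35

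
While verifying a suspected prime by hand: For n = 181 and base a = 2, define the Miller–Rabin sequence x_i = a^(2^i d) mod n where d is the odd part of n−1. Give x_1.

n − 1 = 180 = 2^2 · 45, so s = 2 and d = 45.
x_0 = 2^45 mod 181 = 162.
x_1 = 162^2 mod 181 = 180.

180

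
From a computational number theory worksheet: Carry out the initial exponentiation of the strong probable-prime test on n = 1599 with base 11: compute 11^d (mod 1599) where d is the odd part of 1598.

n − 1 = 1598 = 2^1 · 799, so s = 1 and d = 799.
11^799 mod 1599 = 548.

548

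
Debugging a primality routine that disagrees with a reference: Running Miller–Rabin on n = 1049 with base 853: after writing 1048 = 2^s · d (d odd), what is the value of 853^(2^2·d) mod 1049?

1

n − 1 = 1048 = 2^3 · 131, so s = 3 and d = 131.
x_0 = 853^131 mod 1049 = 623.
x_1 = 623^2 mod 1049 = 1048.
x_2 = 1048^2 mod 1049 = 1.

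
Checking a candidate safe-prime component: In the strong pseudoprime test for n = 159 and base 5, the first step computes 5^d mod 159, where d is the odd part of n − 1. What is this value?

101

n − 1 = 158 = 2^1 · 79, so s = 1 and d = 79.
5^79 mod 159 = 101.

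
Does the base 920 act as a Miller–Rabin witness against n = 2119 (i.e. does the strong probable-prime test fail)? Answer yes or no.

no

n − 1 = 2118 = 2^1 · 1059, so s = 1 and d = 1059.
x_0 = 920^1059 mod 2119 = 2118.
x_0 = 2118 ≡ −1, so 920 is not a witness.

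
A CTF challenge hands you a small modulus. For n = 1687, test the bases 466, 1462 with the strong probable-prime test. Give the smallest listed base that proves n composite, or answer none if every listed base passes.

n − 1 = 1686 = 2^1 · 843, so s = 1 and d = 843.
Base 466: x_0 = 466^843 mod 1687 = 1. x_0 = 1, so 466 is not a witness.
Base 1462: x_0 = 1462^843 mod 1687 = 1686. x_0 = 1686 ≡ −1, so 1462 is not a witness.
No listed base is a witness for 1687.

none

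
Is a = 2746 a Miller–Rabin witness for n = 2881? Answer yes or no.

no

n − 1 = 2880 = 2^6 · 45, so s = 6 and d = 45.
x_0 = 2746^45 mod 2881 = 2880.
x_0 = 2880 ≡ −1, so 2746 is not a witness.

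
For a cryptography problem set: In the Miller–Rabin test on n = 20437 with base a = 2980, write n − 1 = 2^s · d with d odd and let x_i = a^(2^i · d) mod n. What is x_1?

6764

n − 1 = 20436 = 2^2 · 5109, so s = 2 and d = 5109.
Repeated squaring mod 20437: 2980^1 ≡ 2980, 2980^2 ≡ 10742, 2980^4 ≡ 3262, 2980^8 ≡ 13404, 2980^16 ≡ 5549, 2980^32 ≡ 13279, 2980^64 ≡ 1405, 2980^128 ≡ 12073, 2980^256 ≡ 645, 2980^512 ≡ 7285, 2980^1024 ≡ 16773, 2980^2048 ≡ 18224, 2980^4096 ≡ 12926.
5109 = 4096 + 512 + 256 + 128 + 64 + 32 + 16 + 4 + 1, so 2980^5109 ≡ 12926·7285·645·12073·1405·13279·5549·3262·2980 ≡ 10661 (mod 20437).
x_0 = 10661.
x_1 = 10661^2 mod 20437 = 6764.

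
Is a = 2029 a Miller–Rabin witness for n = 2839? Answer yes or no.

yes

n − 1 = 2838 = 2^1 · 1419, so s = 1 and d = 1419.
Repeated squaring mod 2839: 2029^1 ≡ 2029, 2029^2 ≡ 291, 2029^4 ≡ 2350, 2029^8 ≡ 645, 2029^16 ≡ 1531, 2029^32 ≡ 1786, 2029^64 ≡ 1599, 2029^128 ≡ 1701, 2029^256 ≡ 460, 2029^512 ≡ 1514, 2029^1024 ≡ 1123.
1419 = 1024 + 256 + 128 + 8 + 2 + 1, so 2029^1419 ≡ 1123·460·1701·645·291·2029 ≡ 311 (mod 2839).
x_0 = 2029^1419 mod 2839 = 311.
x_0 ∉ {1, 2838} and s = 1, so 2029 is a Miller–Rabin witness and 2839 is composite.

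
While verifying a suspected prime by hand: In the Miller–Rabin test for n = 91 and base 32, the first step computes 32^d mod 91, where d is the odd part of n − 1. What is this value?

n − 1 = 90 = 2^1 · 45, so s = 1 and d = 45.
32^45 mod 91 = 57.

57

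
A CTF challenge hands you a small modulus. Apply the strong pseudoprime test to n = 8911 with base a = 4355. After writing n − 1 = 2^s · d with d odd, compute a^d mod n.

134

n − 1 = 8910 = 2^1 · 4455, so s = 1 and d = 4455.
4355^4455 mod 8911 = 134.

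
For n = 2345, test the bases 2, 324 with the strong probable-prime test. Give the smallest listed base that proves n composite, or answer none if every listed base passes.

n − 1 = 2344 = 2^3 · 293, so s = 3 and d = 293.
Base 2: x_0 = 2^293 mod 2345 = 1922. x_0 is neither 1 nor 2344, so continue squaring. x_1 = 1922^2 mod 2345 = 709. x_2 = 709^2 mod 2345 = 851. Reached i = s−1 = 2 without hitting −1: 2 is a Miller–Rabin witness and 2345 is composite.
Base 324: x_0 = 324^293 mod 2345 = 1229. x_0 is neither 1 nor 2344, so continue squaring. x_1 = 1229^2 mod 2345 = 261. x_2 = 261^2 mod 2345 = 116. Reached i = s−1 = 2 without hitting −1: 324 is a Miller–Rabin witness and 2345 is composite.
The smallest witness among the given bases is 2.

2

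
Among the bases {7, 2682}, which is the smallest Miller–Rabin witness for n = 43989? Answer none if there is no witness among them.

7

n − 1 = 43988 = 2^2 · 10997, so s = 2 and d = 10997.
Base 7: x_0 = 7^10997 mod 43989 = 38737. x_0 is neither 1 nor 43988, so continue squaring. x_1 = 38737^2 mod 43989 = 2401. Reached i = s−1 = 1 without hitting −1: 7 is a Miller–Rabin witness and 43989 is composite.
Base 2682: x_0 = 2682^10997 mod 43989 = 37239. x_0 is neither 1 nor 43988, so continue squaring. x_1 = 37239^2 mod 43989 = 33885. Reached i = s−1 = 1 without hitting −1: 2682 is a Miller–Rabin witness and 43989 is composite.
The smallest witness among the given bases is 7.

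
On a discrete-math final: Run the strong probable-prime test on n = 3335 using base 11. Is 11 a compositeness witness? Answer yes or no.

n − 1 = 3334 = 2^1 · 1667, so s = 1 and d = 1667.
x_0 = 11^1667 mod 3335 = 221.
x_0 ∉ {1, 3334} and s = 1, so 11 is a Miller–Rabin witness and 3335 is composite.

yes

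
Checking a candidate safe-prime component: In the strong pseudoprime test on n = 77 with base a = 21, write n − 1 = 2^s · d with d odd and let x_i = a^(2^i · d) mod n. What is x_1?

n − 1 = 76 = 2^2 · 19, so s = 2 and d = 19.
x_0 = 21^19 mod 77 = 21.
x_1 = 21^2 mod 77 = 56.

56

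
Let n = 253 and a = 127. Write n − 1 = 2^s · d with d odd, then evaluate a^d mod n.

238

n − 1 = 252 = 2^2 · 63, so s = 2 and d = 63.
Repeated squaring mod 253: 127^1 ≡ 127, 127^2 ≡ 190, 127^4 ≡ 174, 127^8 ≡ 169, 127^16 ≡ 225, 127^32 ≡ 25.
63 = 32 + 16 + 8 + 4 + 2 + 1, so 127^63 ≡ 25·225·169·174·190·127 ≡ 238 (mod 253).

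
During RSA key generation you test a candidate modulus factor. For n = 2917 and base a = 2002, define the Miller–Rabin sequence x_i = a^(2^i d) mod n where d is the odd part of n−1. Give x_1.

1

n − 1 = 2916 = 2^2 · 729, so s = 2 and d = 729.
x_0 = 2002^729 mod 2917 = 2916.
x_1 = 2916^2 mod 2917 = 1.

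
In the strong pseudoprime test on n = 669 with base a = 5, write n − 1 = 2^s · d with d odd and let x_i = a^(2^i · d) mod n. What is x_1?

n − 1 = 668 = 2^2 · 167, so s = 2 and d = 167.
Repeated squaring mod 669: 5^1 ≡ 5, 5^2 ≡ 25, 5^4 ≡ 625, 5^8 ≡ 598, 5^16 ≡ 358, 5^32 ≡ 385, 5^64 ≡ 376, 5^128 ≡ 217.
167 = 128 + 32 + 4 + 2 + 1, so 5^167 ≡ 217·385·625·25·5 ≡ 467 (mod 669).
x_0 = 467.
x_1 = 467^2 mod 669 = 664.

664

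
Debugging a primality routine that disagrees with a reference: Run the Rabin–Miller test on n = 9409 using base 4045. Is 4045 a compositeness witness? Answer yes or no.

n − 1 = 9408 = 2^6 · 147, so s = 6 and d = 147.
By repeated squaring, 4045^147 ≡ 1497 (mod 9409).
x_0 = 4045^147 mod 9409 = 1497.
x_0 is neither 1 nor 9408, so continue squaring.
x_1 = 1497^2 mod 9409 = 1667.
x_2 = 1667^2 mod 9409 = 3234.
x_3 = 3234^2 mod 9409 = 5357.
x_4 = 5357^2 mod 9409 = 9408.
x_4 ≡ −1, so 4045 is not a witness.

no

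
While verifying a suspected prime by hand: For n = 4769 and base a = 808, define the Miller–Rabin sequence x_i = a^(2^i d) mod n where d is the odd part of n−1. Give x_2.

765

n − 1 = 4768 = 2^5 · 149, so s = 5 and d = 149.
Repeated squaring mod 4769: 808^1 ≡ 808, 808^2 ≡ 4280, 808^4 ≡ 671, 808^8 ≡ 1955, 808^16 ≡ 2056, 808^32 ≡ 1802, 808^64 ≡ 4284, 808^128 ≡ 1544.
149 = 128 + 16 + 4 + 1, so 808^149 ≡ 1544·2056·671·808 ≡ 4050 (mod 4769).
x_0 = 4050.
x_1 = 4050^2 mod 4769 = 1909.
x_2 = 1909^2 mod 4769 = 765.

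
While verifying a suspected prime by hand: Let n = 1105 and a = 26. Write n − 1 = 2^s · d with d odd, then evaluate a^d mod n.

n − 1 = 1104 = 2^4 · 69, so s = 4 and d = 69.
26^69 mod 1105 = 416.

416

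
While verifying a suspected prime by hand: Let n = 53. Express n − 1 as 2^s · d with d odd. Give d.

Halving: 52 → 26 → 13; 13 is odd.
So 52 = 2^2 · 13.

13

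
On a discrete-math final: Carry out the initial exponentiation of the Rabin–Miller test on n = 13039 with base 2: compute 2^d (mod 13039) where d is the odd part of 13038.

11552

n − 1 = 13038 = 2^1 · 6519, so s = 1 and d = 6519.
2^6519 mod 13039 = 11552.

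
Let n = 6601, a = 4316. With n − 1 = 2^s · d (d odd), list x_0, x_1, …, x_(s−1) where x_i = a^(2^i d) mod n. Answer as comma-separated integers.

n − 1 = 6600 = 2^3 · 825, so s = 3 and d = 825.
x_0 = 4316^825 mod 6601 = 3564.
x_1 = 3564^2 mod 6601 = 1772.
x_2 = 1772^2 mod 6601 = 4509.

3564, 1772, 4509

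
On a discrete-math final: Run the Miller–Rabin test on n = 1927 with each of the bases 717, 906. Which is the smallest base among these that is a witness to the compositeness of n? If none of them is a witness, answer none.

717

n − 1 = 1926 = 2^1 · 963, so s = 1 and d = 963.
Base 717: x_0 = 717^963 mod 1927 = 1850. x_0 ∉ {1, 1926} and s = 1, so 717 is a Miller–Rabin witness and 1927 is composite.
Base 906: x_0 = 906^963 mod 1927 = 1171. x_0 ∉ {1, 1926} and s = 1, so 906 is a Miller–Rabin witness and 1927 is composite.
The smallest witness among the given bases is 717.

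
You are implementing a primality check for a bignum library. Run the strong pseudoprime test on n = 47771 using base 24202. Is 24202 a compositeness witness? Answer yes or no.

yes

n − 1 = 47770 = 2^1 · 23885, so s = 1 and d = 23885.
By repeated squaring, 24202^23885 ≡ 36555 (mod 47771).
x_0 = 24202^23885 mod 47771 = 36555.
x_0 ∉ {1, 47770} and s = 1, so 24202 is a Miller–Rabin witness and 47771 is composite.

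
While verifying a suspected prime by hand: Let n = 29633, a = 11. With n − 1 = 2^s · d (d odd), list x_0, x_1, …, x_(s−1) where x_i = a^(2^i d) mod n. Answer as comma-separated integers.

23812, 13522, 8874, 12995, 21191, 29632

n − 1 = 29632 = 2^6 · 463, so s = 6 and d = 463.
x_0 = 11^463 mod 29633 = 23812.
x_1 = 23812^2 mod 29633 = 13522.
x_2 = 13522^2 mod 29633 = 8874.
x_3 = 8874^2 mod 29633 = 12995.
x_4 = 12995^2 mod 29633 = 21191.
x_5 = 21191^2 mod 29633 = 29632.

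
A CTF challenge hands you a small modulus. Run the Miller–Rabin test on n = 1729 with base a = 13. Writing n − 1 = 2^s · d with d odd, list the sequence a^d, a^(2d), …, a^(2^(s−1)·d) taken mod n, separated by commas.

n − 1 = 1728 = 2^6 · 27, so s = 6 and d = 27.
x_0 = 13^27 mod 1729 = 1196.
x_1 = 1196^2 mod 1729 = 533.
x_2 = 533^2 mod 1729 = 533.
x_3 = 533^2 mod 1729 = 533.
x_4 = 533^2 mod 1729 = 533.
x_5 = 533^2 mod 1729 = 533.

1196, 533, 533, 533, 533, 533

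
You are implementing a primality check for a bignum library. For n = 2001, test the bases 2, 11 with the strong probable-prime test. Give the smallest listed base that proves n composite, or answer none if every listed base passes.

2

n − 1 = 2000 = 2^4 · 125, so s = 4 and d = 125.
Base 2: x_0 = 2^125 mod 2001 = 1580. x_0 is neither 1 nor 2000, so continue squaring. x_1 = 1580^2 mod 2001 = 1153. x_2 = 1153^2 mod 2001 = 745. x_3 = 745^2 mod 2001 = 748. Reached i = s−1 = 3 without hitting −1: 2 is a Miller–Rabin witness and 2001 is composite.
Base 11: x_0 = 11^125 mod 2001 = 746. x_0 is neither 1 nor 2000, so continue squaring. x_1 = 746^2 mod 2001 = 238. x_2 = 238^2 mod 2001 = 616. x_3 = 616^2 mod 2001 = 1267. Reached i = s−1 = 3 without hitting −1: 11 is a Miller–Rabin witness and 2001 is composite.
The smallest witness among the given bases is 2.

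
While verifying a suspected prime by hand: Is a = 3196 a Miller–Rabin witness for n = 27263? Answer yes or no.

n − 1 = 27262 = 2^1 · 13631, so s = 1 and d = 13631.
x_0 = 3196^13631 mod 27263 = 18363.
x_0 ∉ {1, 27262} and s = 1, so 3196 is a Miller–Rabin witness and 27263 is composite.

yes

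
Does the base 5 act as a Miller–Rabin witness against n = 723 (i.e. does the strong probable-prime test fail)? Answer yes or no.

yes

n − 1 = 722 = 2^1 · 361, so s = 1 and d = 361.
x_0 = 5^361 mod 723 = 5.
x_0 ∉ {1, 722} and s = 1, so 5 is a Miller–Rabin witness and 723 is composite.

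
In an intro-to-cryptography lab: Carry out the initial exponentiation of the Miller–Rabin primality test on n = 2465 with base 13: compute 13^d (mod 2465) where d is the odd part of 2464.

n − 1 = 2464 = 2^5 · 77, so s = 5 and d = 77.
13^77 mod 2465 = 608.

608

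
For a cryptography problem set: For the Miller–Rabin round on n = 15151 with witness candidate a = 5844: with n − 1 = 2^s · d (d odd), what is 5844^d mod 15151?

n − 1 = 15150 = 2^1 · 7575, so s = 1 and d = 7575.
Repeated squaring mod 15151: 5844^1 ≡ 5844, 5844^2 ≡ 1982, 5844^4 ≡ 4215, 5844^8 ≡ 9253, 5844^16 ≡ 14859, 5844^32 ≡ 9509, 5844^64 ≡ 15064, 5844^128 ≡ 7569, 5844^256 ≡ 3830, 5844^512 ≡ 2732, 5844^1024 ≡ 9532, 5844^2048 ≡ 13628, 5844^4096 ≡ 1426.
7575 = 4096 + 2048 + 1024 + 256 + 128 + 16 + 4 + 2 + 1, so 5844^7575 ≡ 1426·13628·9532·3830·7569·14859·4215·1982·5844 ≡ 635 (mod 15151).

635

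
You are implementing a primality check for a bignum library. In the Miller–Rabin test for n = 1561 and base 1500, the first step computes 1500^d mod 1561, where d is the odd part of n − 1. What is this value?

673

n − 1 = 1560 = 2^3 · 195, so s = 3 and d = 195.
By repeated squaring, 1500^195 ≡ 673 (mod 1561).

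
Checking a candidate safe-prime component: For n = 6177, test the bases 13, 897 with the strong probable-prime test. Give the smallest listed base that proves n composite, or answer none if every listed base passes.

13

n − 1 = 6176 = 2^5 · 193, so s = 5 and d = 193.
Base 13: x_0 = 13^193 mod 6177 = 874. x_0 is neither 1 nor 6176, so continue squaring. x_1 = 874^2 mod 6177 = 4105. x_2 = 4105^2 mod 6177 = 169. x_3 = 169^2 mod 6177 = 3853. x_4 = 3853^2 mod 6177 = 2278. Reached i = s−1 = 4 without hitting −1: 13 is a Miller–Rabin witness and 6177 is composite.
Base 897: x_0 = 897^193 mod 6177 = 801. x_0 is neither 1 nor 6176, so continue squaring. x_1 = 801^2 mod 6177 = 5370. x_2 = 5370^2 mod 6177 = 2664. x_3 = 2664^2 mod 6177 = 5700. x_4 = 5700^2 mod 6177 = 5157. Reached i = s−1 = 4 without hitting −1: 897 is a Miller–Rabin witness and 6177 is composite.
The smallest witness among the given bases is 13.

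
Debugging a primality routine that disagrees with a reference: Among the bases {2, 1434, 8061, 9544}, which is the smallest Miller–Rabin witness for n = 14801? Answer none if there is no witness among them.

2

n − 1 = 14800 = 2^4 · 925, so s = 4 and d = 925.
Base 2: x_0 = 2^925 mod 14801 = 13029. x_0 is neither 1 nor 14800, so continue squaring. x_1 = 13029^2 mod 14801 = 2172. x_2 = 2172^2 mod 14801 = 10866. x_3 = 10866^2 mod 14801 = 2379. Reached i = s−1 = 3 without hitting −1: 2 is a Miller–Rabin witness and 14801 is composite.
Base 1434: x_0 = 1434^925 mod 14801 = 1885. x_0 is neither 1 nor 14800, so continue squaring. x_1 = 1885^2 mod 14801 = 985. x_2 = 985^2 mod 14801 = 8160. x_3 = 8160^2 mod 14801 = 10702. Reached i = s−1 = 3 without hitting −1: 1434 is a Miller–Rabin witness and 14801 is composite.
Base 8061: x_0 = 8061^925 mod 14801 = 1270. x_0 is neither 1 nor 14800, so continue squaring. x_1 = 1270^2 mod 14801 = 14392. x_2 = 14392^2 mod 14801 = 4470. x_3 = 4470^2 mod 14801 = 14351. Reached i = s−1 = 3 without hitting −1: 8061 is a Miller–Rabin witness and 14801 is composite.
Base 9544: x_0 = 9544^925 mod 14801 = 1795. x_0 is neither 1 nor 14800, so continue squaring. x_1 = 1795^2 mod 14801 = 10208. x_2 = 10208^2 mod 14801 = 4224. x_3 = 4224^2 mod 14801 = 6971. Reached i = s−1 = 3 without hitting −1: 9544 is a Miller–Rabin witness and 14801 is composite.
The smallest witness among the given bases is 2.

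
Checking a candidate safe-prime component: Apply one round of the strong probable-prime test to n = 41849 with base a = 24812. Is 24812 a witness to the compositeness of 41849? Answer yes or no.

n − 1 = 41848 = 2^3 · 5231, so s = 3 and d = 5231.
x_0 = 24812^5231 mod 41849 = 41848.
x_0 = 41848 ≡ −1, so 24812 is not a witness.

no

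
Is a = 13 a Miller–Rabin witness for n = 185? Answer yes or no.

yes

n − 1 = 184 = 2^3 · 23, so s = 3 and d = 23.
x_0 = 13^23 mod 185 = 2.
x_0 is neither 1 nor 184, so continue squaring.
x_1 = 2^2 mod 185 = 4.
x_2 = 4^2 mod 185 = 16.
Reached i = s−1 = 2 without hitting −1: 13 is a Miller–Rabin witness and 185 is composite.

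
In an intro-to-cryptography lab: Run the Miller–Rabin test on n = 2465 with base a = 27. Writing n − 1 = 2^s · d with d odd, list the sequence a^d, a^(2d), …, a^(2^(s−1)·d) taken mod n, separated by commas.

n − 1 = 2464 = 2^5 · 77, so s = 5 and d = 77.
x_0 = 27^77 mod 2465 = 2187.
x_1 = 2187^2 mod 2465 = 869.
x_2 = 869^2 mod 2465 = 871.
x_3 = 871^2 mod 2465 = 1886.
x_4 = 1886^2 mod 2465 = 1.

2187, 869, 871, 1886, 1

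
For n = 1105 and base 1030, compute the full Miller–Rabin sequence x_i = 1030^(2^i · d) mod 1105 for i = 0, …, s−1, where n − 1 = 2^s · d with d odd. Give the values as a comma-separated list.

n − 1 = 1104 = 2^4 · 69, so s = 4 and d = 69.
x_0 = 1030^69 mod 1105 = 40.
x_1 = 40^2 mod 1105 = 495.
x_2 = 495^2 mod 1105 = 820.
x_3 = 820^2 mod 1105 = 560.

40, 495, 820, 560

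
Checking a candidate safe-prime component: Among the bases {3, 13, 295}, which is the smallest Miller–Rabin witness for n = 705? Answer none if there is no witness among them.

n − 1 = 704 = 2^6 · 11, so s = 6 and d = 11.
Base 3: x_0 = 3^11 mod 705 = 192. x_0 is neither 1 nor 704, so continue squaring. x_1 = 192^2 mod 705 = 204. x_2 = 204^2 mod 705 = 21. x_3 = 21^2 mod 705 = 441. x_4 = 441^2 mod 705 = 606. x_5 = 606^2 mod 705 = 636. Reached i = s−1 = 5 without hitting −1: 3 is a Miller–Rabin witness and 705 is composite.
Base 13: x_0 = 13^11 mod 705 = 637. x_0 is neither 1 nor 704, so continue squaring. x_1 = 637^2 mod 705 = 394. x_2 = 394^2 mod 705 = 136. x_3 = 136^2 mod 705 = 166. x_4 = 166^2 mod 705 = 61. x_5 = 61^2 mod 705 = 196. Reached i = s−1 = 5 without hitting −1: 13 is a Miller–Rabin witness and 705 is composite.
Base 295: x_0 = 295^11 mod 705 = 355. x_0 is neither 1 nor 704, so continue squaring. x_1 = 355^2 mod 705 = 535. x_2 = 535^2 mod 705 = 700. x_3 = 700^2 mod 705 = 25. x_4 = 25^2 mod 705 = 625. x_5 = 625^2 mod 705 = 55. Reached i = s−1 = 5 without hitting −1: 295 is a Miller–Rabin witness and 705 is composite.
The smallest witness among the given bases is 3.

3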